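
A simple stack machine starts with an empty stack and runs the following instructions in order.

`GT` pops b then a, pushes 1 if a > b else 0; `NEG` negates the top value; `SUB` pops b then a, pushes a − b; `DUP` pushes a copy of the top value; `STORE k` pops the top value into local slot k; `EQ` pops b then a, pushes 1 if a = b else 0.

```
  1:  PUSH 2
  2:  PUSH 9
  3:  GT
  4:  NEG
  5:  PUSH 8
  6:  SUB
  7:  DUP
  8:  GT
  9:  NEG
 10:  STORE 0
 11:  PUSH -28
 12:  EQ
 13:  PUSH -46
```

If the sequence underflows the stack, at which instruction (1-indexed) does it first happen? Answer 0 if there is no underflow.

PUSH 2   -> [2]
PUSH 9   -> [2, 9]
GT       -> [0]
NEG      -> [0]
PUSH 8   -> [0, 8]
SUB      -> [-8]
DUP      -> [-8, -8]
GT       -> [0]
NEG      -> [0]
STORE 0  -> []
PUSH -28 -> [-28]
EQ  — needs 2 operands, stack has 1 → underflow

12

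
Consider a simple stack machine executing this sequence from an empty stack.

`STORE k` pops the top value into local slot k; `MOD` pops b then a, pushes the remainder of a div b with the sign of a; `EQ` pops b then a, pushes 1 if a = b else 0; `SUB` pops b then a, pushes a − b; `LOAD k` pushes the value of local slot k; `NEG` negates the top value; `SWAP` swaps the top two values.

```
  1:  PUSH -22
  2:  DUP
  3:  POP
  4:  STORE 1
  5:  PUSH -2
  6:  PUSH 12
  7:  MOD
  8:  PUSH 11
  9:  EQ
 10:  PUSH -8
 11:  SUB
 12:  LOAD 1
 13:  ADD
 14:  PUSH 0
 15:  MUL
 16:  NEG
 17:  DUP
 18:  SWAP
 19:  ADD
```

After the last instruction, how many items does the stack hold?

1

PUSH -22 : [-22]
DUP      : [-22, -22]
POP      : [-22]
STORE 1  : []
PUSH -2  : [-2]
PUSH 12  : [-2, 12]
MOD      : [-2]
PUSH 11  : [-2, 11]
EQ       : [0]
PUSH -8  : [0, -8]
SUB      : [8]
LOAD 1   : [8, -22]
ADD      : [-14]
PUSH 0   : [-14, 0]
MUL      : [0]
NEG      : [0]
DUP      : [0, 0]
SWAP     : [0, 0]
ADD      : [0]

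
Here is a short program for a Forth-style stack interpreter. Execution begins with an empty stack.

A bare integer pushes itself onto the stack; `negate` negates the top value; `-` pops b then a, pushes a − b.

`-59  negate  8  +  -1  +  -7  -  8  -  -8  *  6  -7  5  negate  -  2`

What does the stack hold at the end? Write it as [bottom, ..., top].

-59    -> [-59]
negate -> [59]
8      -> [59, 8]
+      -> [67]
-1     -> [67, -1]
+      -> [66]
-7     -> [66, -7]
-      -> [73]
8      -> [73, 8]
-      -> [65]
-8     -> [65, -8]
*      -> [-520]
6      -> [-520, 6]
-7     -> [-520, 6, -7]
5      -> [-520, 6, -7, 5]
negate -> [-520, 6, -7, -5]
-      -> [-520, 6, -2]
2      -> [-520, 6, -2, 2]

[-520, 6, -2, 2]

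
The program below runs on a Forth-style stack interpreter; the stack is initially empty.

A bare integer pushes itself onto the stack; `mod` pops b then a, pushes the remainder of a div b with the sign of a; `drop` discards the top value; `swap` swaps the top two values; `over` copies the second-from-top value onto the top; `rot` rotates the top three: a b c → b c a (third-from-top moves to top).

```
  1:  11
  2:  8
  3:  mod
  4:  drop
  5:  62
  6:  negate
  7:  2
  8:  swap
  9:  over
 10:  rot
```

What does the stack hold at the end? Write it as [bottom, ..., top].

[-62, 2, 2]

11     : 11
8      : 11 8
mod    : 3
drop   : (empty)
62     : 62
negate : -62
2      : -62 2
swap   : 2 -62
over   : 2 -62 2
rot    : -62 2 2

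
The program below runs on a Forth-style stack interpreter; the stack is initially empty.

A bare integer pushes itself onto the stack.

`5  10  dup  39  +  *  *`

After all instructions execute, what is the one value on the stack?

2450

5   → 5
10  → 5 10
dup → 5 10 10
39  → 5 10 10 39
+   → 5 10 49
*   → 5 490
*   → 2450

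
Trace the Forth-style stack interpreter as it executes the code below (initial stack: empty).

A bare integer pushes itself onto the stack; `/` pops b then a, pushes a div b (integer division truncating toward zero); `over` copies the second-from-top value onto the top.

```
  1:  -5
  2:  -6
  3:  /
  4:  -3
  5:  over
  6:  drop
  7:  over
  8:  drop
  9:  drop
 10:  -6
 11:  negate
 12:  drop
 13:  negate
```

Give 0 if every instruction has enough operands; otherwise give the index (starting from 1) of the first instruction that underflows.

0

-5      -5
-6      -5 -6
/       0
-3      0 -3
over    0 -3 0
drop    0 -3
over    0 -3 0
drop    0 -3
drop    0
-6      0 -6
negate  0 6
drop    0
negate  0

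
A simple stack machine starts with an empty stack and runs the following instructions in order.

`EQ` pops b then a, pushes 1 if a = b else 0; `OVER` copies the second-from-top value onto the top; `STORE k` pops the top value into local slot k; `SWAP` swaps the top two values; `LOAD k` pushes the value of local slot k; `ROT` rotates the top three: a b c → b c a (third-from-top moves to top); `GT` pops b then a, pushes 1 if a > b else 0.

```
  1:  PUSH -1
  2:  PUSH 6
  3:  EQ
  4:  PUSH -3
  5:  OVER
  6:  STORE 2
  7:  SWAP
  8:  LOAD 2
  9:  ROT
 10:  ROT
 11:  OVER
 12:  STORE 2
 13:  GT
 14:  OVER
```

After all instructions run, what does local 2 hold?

PUSH -1  -1
PUSH 6   -1 6
EQ       0
PUSH -3  0 -3
OVER     0 -3 0
STORE 2  0 -3
SWAP     -3 0
LOAD 2   -3 0 0
ROT      0 0 -3
ROT      0 -3 0
OVER     0 -3 0 -3
STORE 2  0 -3 0
GT       0 0
OVER     0 0 0

-3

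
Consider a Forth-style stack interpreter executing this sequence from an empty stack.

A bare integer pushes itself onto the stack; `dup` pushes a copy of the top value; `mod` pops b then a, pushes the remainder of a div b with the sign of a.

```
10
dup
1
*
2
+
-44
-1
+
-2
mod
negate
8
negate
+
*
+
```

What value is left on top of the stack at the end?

-74

10     : 10
dup    : 10 10
1      : 10 10 1
*      : 10 10
2      : 10 10 2
+      : 10 12
-44    : 10 12 -44
-1     : 10 12 -44 -1
+      : 10 12 -45
-2     : 10 12 -45 -2
mod    : 10 12 -1
negate : 10 12 1
8      : 10 12 1 8
negate : 10 12 1 -8
+      : 10 12 -7
*      : 10 -84
+      : -74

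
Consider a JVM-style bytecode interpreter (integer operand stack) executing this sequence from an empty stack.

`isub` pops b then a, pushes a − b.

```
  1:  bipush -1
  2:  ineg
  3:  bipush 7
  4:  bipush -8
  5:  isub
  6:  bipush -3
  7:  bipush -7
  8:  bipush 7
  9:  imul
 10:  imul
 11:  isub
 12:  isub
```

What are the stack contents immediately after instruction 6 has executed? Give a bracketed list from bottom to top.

[1, 15, -3]

bipush -1 → -1
ineg      → 1
bipush 7  → 1 7
bipush -8 → 1 7 -8
isub      → 1 15
bipush -3 → 1 15 -3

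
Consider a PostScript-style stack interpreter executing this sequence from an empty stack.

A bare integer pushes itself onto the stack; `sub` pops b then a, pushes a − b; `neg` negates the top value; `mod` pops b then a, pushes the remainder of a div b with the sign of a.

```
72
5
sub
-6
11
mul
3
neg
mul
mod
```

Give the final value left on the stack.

67

72  : [72]
5   : [72, 5]
sub : [67]
-6  : [67, -6]
11  : [67, -6, 11]
mul : [67, -66]
3   : [67, -66, 3]
neg : [67, -66, -3]
mul : [67, 198]
mod : [67]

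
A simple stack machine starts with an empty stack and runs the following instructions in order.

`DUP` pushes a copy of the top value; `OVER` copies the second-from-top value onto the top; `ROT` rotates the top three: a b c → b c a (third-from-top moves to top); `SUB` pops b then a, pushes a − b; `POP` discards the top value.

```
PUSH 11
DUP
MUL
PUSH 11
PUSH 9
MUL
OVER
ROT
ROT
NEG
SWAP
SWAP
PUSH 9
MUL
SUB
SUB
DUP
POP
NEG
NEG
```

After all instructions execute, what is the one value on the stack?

-891

PUSH 11 -> 11
DUP     -> 11 11
MUL     -> 121
PUSH 11 -> 121 11
PUSH 9  -> 121 11 9
MUL     -> 121 99
OVER    -> 121 99 121
ROT     -> 99 121 121
ROT     -> 121 121 99
NEG     -> 121 121 -99
SWAP    -> 121 -99 121
SWAP    -> 121 121 -99
PUSH 9  -> 121 121 -99 9
MUL     -> 121 121 -891
SUB     -> 121 1012
SUB     -> -891
DUP     -> -891 -891
POP     -> -891
NEG     -> 891
NEG     -> -891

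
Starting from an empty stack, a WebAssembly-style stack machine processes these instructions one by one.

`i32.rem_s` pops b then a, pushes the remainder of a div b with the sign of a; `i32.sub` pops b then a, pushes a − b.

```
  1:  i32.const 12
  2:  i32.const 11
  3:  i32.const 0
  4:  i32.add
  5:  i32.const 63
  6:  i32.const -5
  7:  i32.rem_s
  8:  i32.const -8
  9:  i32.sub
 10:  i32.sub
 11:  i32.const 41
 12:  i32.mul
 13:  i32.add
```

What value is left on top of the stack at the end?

i32.const 12  12
i32.const 11  12 11
i32.const 0   12 11 0
i32.add       12 11
i32.const 63  12 11 63
i32.const -5  12 11 63 -5
i32.rem_s     12 11 3
i32.const -8  12 11 3 -8
i32.sub       12 11 11
i32.sub       12 0
i32.const 41  12 0 41
i32.mul       12 0
i32.add       12

12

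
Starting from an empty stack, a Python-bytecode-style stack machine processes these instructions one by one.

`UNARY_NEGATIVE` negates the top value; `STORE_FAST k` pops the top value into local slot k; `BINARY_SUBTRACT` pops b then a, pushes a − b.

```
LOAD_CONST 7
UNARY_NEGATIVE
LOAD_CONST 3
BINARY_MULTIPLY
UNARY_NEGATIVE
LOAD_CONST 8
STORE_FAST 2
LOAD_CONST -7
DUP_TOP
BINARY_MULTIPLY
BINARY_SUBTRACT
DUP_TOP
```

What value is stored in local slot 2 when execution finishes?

8

LOAD_CONST 7    → [7]
UNARY_NEGATIVE  → [-7]
LOAD_CONST 3    → [-7, 3]
BINARY_MULTIPLY → [-21]
UNARY_NEGATIVE  → [21]
LOAD_CONST 8    → [21, 8]
STORE_FAST 2    → [21]
LOAD_CONST -7   → [21, -7]
DUP_TOP         → [21, -7, -7]
BINARY_MULTIPLY → [21, 49]
BINARY_SUBTRACT → [-28]
DUP_TOP         → [-28, -28]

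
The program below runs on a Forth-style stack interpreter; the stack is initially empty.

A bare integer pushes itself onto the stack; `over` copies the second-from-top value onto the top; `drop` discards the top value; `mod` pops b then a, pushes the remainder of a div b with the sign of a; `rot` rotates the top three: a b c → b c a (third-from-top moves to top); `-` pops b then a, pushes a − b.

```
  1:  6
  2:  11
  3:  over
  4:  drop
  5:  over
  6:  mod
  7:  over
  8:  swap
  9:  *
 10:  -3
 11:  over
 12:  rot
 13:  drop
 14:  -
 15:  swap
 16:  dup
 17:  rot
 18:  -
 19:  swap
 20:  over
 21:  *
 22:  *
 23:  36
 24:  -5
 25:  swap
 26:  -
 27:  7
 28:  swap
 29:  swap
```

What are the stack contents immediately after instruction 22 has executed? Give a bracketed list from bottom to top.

[9126]

6    → 6
11   → 6 11
over → 6 11 6
drop → 6 11
over → 6 11 6
mod  → 6 5
over → 6 5 6
swap → 6 6 5
*    → 6 30
-3   → 6 30 -3
over → 6 30 -3 30
rot  → 6 -3 30 30
drop → 6 -3 30
-    → 6 -33
swap → -33 6
dup  → -33 6 6
rot  → 6 6 -33
-    → 6 39
swap → 39 6
over → 39 6 39
*    → 39 234
*    → 9126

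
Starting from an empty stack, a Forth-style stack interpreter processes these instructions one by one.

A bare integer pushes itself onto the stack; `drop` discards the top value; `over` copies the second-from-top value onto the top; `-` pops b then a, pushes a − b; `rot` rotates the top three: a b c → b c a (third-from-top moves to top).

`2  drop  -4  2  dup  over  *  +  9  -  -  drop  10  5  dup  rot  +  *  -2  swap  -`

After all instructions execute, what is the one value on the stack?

-77

2    → [2]
drop → []
-4   → [-4]
2    → [-4, 2]
dup  → [-4, 2, 2]
over → [-4, 2, 2, 2]
*    → [-4, 2, 4]
+    → [-4, 6]
9    → [-4, 6, 9]
-    → [-4, -3]
-    → [-1]
drop → []
10   → [10]
5    → [10, 5]
dup  → [10, 5, 5]
rot  → [5, 5, 10]
+    → [5, 15]
*    → [75]
-2   → [75, -2]
swap → [-2, 75]
-    → [-77]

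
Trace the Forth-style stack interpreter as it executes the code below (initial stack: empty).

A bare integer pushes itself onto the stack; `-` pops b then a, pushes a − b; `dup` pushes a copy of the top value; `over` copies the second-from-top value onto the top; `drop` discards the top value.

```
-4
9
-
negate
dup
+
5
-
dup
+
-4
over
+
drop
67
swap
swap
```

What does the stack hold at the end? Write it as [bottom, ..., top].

[42, 67]

-4      -4
9       -4 9
-       -13
negate  13
dup     13 13
+       26
5       26 5
-       21
dup     21 21
+       42
-4      42 -4
over    42 -4 42
+       42 38
drop    42
67      42 67
swap    67 42
swap    42 67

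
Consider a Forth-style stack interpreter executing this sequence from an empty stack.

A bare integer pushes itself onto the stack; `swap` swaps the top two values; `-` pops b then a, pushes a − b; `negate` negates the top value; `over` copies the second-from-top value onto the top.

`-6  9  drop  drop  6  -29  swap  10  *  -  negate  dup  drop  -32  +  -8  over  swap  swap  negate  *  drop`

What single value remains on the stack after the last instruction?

57

-6     : [-6]
9      : [-6, 9]
drop   : [-6]
drop   : []
6      : [6]
-29    : [6, -29]
swap   : [-29, 6]
10     : [-29, 6, 10]
*      : [-29, 60]
-      : [-89]
negate : [89]
dup    : [89, 89]
drop   : [89]
-32    : [89, -32]
+      : [57]
-8     : [57, -8]
over   : [57, -8, 57]
swap   : [57, 57, -8]
swap   : [57, -8, 57]
negate : [57, -8, -57]
*      : [57, 456]
drop   : [57]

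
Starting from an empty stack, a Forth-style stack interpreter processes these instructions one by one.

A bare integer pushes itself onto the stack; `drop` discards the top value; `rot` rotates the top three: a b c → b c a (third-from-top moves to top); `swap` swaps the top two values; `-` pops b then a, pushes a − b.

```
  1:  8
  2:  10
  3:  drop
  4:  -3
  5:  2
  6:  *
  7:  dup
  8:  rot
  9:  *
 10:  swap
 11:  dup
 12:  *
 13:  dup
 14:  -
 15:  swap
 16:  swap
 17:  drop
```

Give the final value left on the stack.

-48

8    → 8
10   → 8 10
drop → 8
-3   → 8 -3
2    → 8 -3 2
*    → 8 -6
dup  → 8 -6 -6
rot  → -6 -6 8
*    → -6 -48
swap → -48 -6
dup  → -48 -6 -6
*    → -48 36
dup  → -48 36 36
-    → -48 0
swap → 0 -48
swap → -48 0
drop → -48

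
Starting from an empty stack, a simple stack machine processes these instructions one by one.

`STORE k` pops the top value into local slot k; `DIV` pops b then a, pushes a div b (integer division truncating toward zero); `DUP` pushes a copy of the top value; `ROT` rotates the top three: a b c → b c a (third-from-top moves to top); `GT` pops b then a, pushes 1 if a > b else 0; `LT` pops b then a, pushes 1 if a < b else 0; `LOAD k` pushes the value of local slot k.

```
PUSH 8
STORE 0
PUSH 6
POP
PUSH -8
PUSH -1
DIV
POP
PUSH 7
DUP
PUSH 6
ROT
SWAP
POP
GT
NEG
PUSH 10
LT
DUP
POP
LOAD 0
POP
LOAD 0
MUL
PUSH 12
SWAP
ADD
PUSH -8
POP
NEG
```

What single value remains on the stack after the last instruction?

PUSH 8  -> [8]
STORE 0 -> []
PUSH 6  -> [6]
POP     -> []
PUSH -8 -> [-8]
PUSH -1 -> [-8, -1]
DIV     -> [8]
POP     -> []
PUSH 7  -> [7]
DUP     -> [7, 7]
PUSH 6  -> [7, 7, 6]
ROT     -> [7, 6, 7]
SWAP    -> [7, 7, 6]
POP     -> [7, 7]
GT      -> [0]
NEG     -> [0]
PUSH 10 -> [0, 10]
LT      -> [1]
DUP     -> [1, 1]
POP     -> [1]
LOAD 0  -> [1, 8]
POP     -> [1]
LOAD 0  -> [1, 8]
MUL     -> [8]
PUSH 12 -> [8, 12]
SWAP    -> [12, 8]
ADD     -> [20]
PUSH -8 -> [20, -8]
POP     -> [20]
NEG     -> [-20]

-20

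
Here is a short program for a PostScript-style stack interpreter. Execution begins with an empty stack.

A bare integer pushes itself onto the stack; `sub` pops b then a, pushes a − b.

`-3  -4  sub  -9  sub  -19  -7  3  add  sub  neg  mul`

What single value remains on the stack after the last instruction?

150

-3  → [-3]
-4  → [-3, -4]
sub → [1]
-9  → [1, -9]
sub → [10]
-19 → [10, -19]
-7  → [10, -19, -7]
3   → [10, -19, -7, 3]
add → [10, -19, -4]
sub → [10, -15]
neg → [10, 15]
mul → [150]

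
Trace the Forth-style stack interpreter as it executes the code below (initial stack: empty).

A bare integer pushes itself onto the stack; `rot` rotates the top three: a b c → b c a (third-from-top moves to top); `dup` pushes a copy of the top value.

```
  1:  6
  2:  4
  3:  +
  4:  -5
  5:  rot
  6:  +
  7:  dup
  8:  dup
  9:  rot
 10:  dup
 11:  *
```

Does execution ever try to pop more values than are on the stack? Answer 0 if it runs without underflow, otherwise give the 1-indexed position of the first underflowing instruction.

5

6  -> 6
4  -> 6 4
+  -> 10
-5 -> 10 -5
rot  — needs 3 operands, stack has 2 → underflow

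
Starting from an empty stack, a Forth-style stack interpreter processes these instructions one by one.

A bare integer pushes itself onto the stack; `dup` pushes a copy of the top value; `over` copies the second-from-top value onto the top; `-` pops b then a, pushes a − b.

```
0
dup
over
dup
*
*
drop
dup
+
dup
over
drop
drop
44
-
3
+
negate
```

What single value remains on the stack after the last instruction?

41

0       0
dup     0 0
over    0 0 0
dup     0 0 0 0
*       0 0 0
*       0 0
drop    0
dup     0 0
+       0
dup     0 0
over    0 0 0
drop    0 0
drop    0
44      0 44
-       -44
3       -44 3
+       -41
negate  41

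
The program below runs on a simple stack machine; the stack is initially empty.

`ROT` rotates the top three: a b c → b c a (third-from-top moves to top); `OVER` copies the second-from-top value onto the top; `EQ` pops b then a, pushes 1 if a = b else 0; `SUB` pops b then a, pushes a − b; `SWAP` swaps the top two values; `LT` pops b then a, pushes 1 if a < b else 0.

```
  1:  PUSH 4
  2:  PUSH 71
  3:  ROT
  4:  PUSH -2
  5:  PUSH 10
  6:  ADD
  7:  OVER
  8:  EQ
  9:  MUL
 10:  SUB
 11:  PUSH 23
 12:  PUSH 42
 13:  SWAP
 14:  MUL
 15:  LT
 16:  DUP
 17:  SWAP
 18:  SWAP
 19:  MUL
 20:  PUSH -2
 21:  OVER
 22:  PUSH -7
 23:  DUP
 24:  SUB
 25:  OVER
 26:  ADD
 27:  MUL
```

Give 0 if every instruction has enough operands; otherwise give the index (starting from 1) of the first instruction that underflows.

3

PUSH 4   4
PUSH 71  4 71
ROT  — needs 3 operands, stack has 2 → underflow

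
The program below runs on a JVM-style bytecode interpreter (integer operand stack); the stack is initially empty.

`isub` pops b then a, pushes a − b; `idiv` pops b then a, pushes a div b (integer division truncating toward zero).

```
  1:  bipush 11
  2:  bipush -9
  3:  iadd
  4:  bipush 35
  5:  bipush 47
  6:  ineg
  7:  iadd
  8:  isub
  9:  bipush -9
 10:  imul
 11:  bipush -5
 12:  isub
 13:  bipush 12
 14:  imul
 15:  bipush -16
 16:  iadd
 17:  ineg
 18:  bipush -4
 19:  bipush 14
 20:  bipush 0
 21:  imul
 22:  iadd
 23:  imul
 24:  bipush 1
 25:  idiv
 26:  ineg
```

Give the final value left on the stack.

5872

bipush 11  → [11]
bipush -9  → [11, -9]
iadd       → [2]
bipush 35  → [2, 35]
bipush 47  → [2, 35, 47]
ineg       → [2, 35, -47]
iadd       → [2, -12]
isub       → [14]
bipush -9  → [14, -9]
imul       → [-126]
bipush -5  → [-126, -5]
isub       → [-121]
bipush 12  → [-121, 12]
imul       → [-1452]
bipush -16 → [-1452, -16]
iadd       → [-1468]
ineg       → [1468]
bipush -4  → [1468, -4]
bipush 14  → [1468, -4, 14]
bipush 0   → [1468, -4, 14, 0]
imul       → [1468, -4, 0]
iadd       → [1468, -4]
imul       → [-5872]
bipush 1   → [-5872, 1]
idiv       → [-5872]
ineg       → [5872]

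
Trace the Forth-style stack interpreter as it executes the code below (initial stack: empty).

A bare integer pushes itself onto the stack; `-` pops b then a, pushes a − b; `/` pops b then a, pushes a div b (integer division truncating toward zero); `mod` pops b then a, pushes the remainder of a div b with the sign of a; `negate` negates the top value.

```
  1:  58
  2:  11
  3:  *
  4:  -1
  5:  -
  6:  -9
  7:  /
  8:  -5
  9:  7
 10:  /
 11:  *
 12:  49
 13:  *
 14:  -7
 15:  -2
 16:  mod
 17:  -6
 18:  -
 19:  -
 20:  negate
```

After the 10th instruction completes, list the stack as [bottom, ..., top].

[-71, 0]

58  58
11  58 11
*   638
-1  638 -1
-   639
-9  639 -9
/   -71
-5  -71 -5
7   -71 -5 7
/   -71 0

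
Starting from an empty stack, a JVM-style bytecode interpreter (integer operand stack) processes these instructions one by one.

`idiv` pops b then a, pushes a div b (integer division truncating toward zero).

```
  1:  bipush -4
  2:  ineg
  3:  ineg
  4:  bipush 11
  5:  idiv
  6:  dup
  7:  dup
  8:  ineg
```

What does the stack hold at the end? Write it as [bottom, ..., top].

bipush -4 → -4
ineg      → 4
ineg      → -4
bipush 11 → -4 11
idiv      → 0
dup       → 0 0
dup       → 0 0 0
ineg      → 0 0 0

[0, 0, 0]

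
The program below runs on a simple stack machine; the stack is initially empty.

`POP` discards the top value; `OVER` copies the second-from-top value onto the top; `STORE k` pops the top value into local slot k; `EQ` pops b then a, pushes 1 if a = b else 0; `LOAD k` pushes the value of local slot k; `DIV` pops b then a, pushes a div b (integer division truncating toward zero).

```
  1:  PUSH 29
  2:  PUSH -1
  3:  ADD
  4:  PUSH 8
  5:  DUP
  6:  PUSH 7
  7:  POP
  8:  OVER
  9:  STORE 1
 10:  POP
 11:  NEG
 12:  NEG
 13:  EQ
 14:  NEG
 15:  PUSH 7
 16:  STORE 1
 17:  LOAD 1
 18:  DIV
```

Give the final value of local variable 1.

7

PUSH 29 → [29]
PUSH -1 → [29, -1]
ADD     → [28]
PUSH 8  → [28, 8]
DUP     → [28, 8, 8]
PUSH 7  → [28, 8, 8, 7]
POP     → [28, 8, 8]
OVER    → [28, 8, 8, 8]
STORE 1 → [28, 8, 8]
POP     → [28, 8]
NEG     → [28, -8]
NEG     → [28, 8]
EQ      → [0]
NEG     → [0]
PUSH 7  → [0, 7]
STORE 1 → [0]
LOAD 1  → [0, 7]
DIV     → [0]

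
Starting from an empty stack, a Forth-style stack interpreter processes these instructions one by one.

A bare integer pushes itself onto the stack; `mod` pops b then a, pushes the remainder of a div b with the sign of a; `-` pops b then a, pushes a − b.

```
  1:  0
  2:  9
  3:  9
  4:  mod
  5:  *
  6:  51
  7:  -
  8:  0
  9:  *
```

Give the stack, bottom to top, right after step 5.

0   : [0]
9   : [0, 9]
9   : [0, 9, 9]
mod : [0, 0]
*   : [0]

[0]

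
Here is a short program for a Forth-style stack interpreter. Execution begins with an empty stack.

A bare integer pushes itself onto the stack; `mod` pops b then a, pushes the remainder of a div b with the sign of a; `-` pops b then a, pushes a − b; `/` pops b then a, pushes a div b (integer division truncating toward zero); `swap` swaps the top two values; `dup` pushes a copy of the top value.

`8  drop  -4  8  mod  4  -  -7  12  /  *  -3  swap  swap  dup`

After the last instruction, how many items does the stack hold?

3

8    -> 8
drop -> (empty)
-4   -> -4
8    -> -4 8
mod  -> -4
4    -> -4 4
-    -> -8
-7   -> -8 -7
12   -> -8 -7 12
/    -> -8 0
*    -> 0
-3   -> 0 -3
swap -> -3 0
swap -> 0 -3
dup  -> 0 -3 -3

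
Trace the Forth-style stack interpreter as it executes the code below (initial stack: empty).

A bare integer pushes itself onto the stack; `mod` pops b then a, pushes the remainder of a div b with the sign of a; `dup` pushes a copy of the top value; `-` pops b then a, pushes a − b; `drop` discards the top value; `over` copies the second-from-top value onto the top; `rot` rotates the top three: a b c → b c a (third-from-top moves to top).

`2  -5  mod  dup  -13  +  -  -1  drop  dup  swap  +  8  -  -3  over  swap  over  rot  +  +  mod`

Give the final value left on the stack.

2    : [2]
-5   : [2, -5]
mod  : [2]
dup  : [2, 2]
-13  : [2, 2, -13]
+    : [2, -11]
-    : [13]
-1   : [13, -1]
drop : [13]
dup  : [13, 13]
swap : [13, 13]
+    : [26]
8    : [26, 8]
-    : [18]
-3   : [18, -3]
over : [18, -3, 18]
swap : [18, 18, -3]
over : [18, 18, -3, 18]
rot  : [18, -3, 18, 18]
+    : [18, -3, 36]
+    : [18, 33]
mod  : [18]

18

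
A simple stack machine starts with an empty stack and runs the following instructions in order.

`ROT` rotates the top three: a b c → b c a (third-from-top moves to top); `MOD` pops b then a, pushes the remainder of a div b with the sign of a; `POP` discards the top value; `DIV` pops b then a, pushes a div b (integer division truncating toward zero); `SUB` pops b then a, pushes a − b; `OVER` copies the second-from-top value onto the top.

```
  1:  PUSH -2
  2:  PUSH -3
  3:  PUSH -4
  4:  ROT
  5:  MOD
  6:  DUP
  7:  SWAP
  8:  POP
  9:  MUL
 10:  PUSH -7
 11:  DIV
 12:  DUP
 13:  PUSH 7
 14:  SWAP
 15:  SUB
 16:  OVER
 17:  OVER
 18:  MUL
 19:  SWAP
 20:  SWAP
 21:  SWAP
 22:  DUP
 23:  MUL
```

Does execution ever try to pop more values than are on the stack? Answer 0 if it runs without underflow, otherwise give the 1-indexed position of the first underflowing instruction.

0

PUSH -2 -> [-2]
PUSH -3 -> [-2, -3]
PUSH -4 -> [-2, -3, -4]
ROT     -> [-3, -4, -2]
MOD     -> [-3, 0]
DUP     -> [-3, 0, 0]
SWAP    -> [-3, 0, 0]
POP     -> [-3, 0]
MUL     -> [0]
PUSH -7 -> [0, -7]
DIV     -> [0]
DUP     -> [0, 0]
PUSH 7  -> [0, 0, 7]
SWAP    -> [0, 7, 0]
SUB     -> [0, 7]
OVER    -> [0, 7, 0]
OVER    -> [0, 7, 0, 7]
MUL     -> [0, 7, 0]
SWAP    -> [0, 0, 7]
SWAP    -> [0, 7, 0]
SWAP    -> [0, 0, 7]
DUP     -> [0, 0, 7, 7]
MUL     -> [0, 0, 49]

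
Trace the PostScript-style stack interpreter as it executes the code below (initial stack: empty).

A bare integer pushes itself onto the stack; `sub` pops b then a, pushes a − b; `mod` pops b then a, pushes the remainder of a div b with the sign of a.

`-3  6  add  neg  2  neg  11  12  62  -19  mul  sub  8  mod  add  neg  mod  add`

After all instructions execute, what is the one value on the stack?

-5

-3  -> [-3]
6   -> [-3, 6]
add -> [3]
neg -> [-3]
2   -> [-3, 2]
neg -> [-3, -2]
11  -> [-3, -2, 11]
12  -> [-3, -2, 11, 12]
62  -> [-3, -2, 11, 12, 62]
-19 -> [-3, -2, 11, 12, 62, -19]
mul -> [-3, -2, 11, 12, -1178]
sub -> [-3, -2, 11, 1190]
8   -> [-3, -2, 11, 1190, 8]
mod -> [-3, -2, 11, 6]
add -> [-3, -2, 17]
neg -> [-3, -2, -17]
mod -> [-3, -2]
add -> [-5]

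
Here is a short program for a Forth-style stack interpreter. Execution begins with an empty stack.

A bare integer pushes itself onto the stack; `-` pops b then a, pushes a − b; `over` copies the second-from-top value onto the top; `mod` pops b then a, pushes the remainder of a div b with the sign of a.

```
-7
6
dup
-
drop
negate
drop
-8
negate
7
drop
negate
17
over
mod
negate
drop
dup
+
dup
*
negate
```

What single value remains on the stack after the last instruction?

-256

-7     -> [-7]
6      -> [-7, 6]
dup    -> [-7, 6, 6]
-      -> [-7, 0]
drop   -> [-7]
negate -> [7]
drop   -> []
-8     -> [-8]
negate -> [8]
7      -> [8, 7]
drop   -> [8]
negate -> [-8]
17     -> [-8, 17]
over   -> [-8, 17, -8]
mod    -> [-8, 1]
negate -> [-8, -1]
drop   -> [-8]
dup    -> [-8, -8]
+      -> [-16]
dup    -> [-16, -16]
*      -> [256]
negate -> [-256]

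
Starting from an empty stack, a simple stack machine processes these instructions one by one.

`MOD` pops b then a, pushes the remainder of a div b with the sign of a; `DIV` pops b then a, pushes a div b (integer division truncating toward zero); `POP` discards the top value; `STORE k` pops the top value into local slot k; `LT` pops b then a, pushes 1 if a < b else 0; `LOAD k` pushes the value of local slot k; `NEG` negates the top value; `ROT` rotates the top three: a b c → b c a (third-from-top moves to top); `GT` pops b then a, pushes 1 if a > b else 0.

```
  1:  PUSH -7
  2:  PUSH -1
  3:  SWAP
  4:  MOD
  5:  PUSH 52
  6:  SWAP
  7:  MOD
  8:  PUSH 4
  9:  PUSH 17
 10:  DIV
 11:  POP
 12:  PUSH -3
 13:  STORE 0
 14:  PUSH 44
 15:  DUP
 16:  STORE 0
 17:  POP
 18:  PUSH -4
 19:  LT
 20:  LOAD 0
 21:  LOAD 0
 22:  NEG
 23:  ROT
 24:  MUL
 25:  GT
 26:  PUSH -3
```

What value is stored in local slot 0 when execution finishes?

PUSH -7 → -7
PUSH -1 → -7 -1
SWAP    → -1 -7
MOD     → -1
PUSH 52 → -1 52
SWAP    → 52 -1
MOD     → 0
PUSH 4  → 0 4
PUSH 17 → 0 4 17
DIV     → 0 0
POP     → 0
PUSH -3 → 0 -3
STORE 0 → 0
PUSH 44 → 0 44
DUP     → 0 44 44
STORE 0 → 0 44
POP     → 0
PUSH -4 → 0 -4
LT      → 0
LOAD 0  → 0 44
LOAD 0  → 0 44 44
NEG     → 0 44 -44
ROT     → 44 -44 0
MUL     → 44 0
GT      → 1
PUSH -3 → 1 -3

44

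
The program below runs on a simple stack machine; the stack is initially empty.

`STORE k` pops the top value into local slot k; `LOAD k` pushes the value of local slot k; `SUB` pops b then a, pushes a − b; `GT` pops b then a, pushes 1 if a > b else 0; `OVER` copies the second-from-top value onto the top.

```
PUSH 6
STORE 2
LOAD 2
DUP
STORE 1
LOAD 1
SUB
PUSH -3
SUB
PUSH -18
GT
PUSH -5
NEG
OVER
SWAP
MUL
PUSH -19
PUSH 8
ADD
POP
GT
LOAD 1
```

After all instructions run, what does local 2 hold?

6

PUSH 6    [6]
STORE 2   []
LOAD 2    [6]
DUP       [6, 6]
STORE 1   [6]
LOAD 1    [6, 6]
SUB       [0]
PUSH -3   [0, -3]
SUB       [3]
PUSH -18  [3, -18]
GT        [1]
PUSH -5   [1, -5]
NEG       [1, 5]
OVER      [1, 5, 1]
SWAP      [1, 1, 5]
MUL       [1, 5]
PUSH -19  [1, 5, -19]
PUSH 8    [1, 5, -19, 8]
ADD       [1, 5, -11]
POP       [1, 5]
GT        [0]
LOAD 1    [0, 6]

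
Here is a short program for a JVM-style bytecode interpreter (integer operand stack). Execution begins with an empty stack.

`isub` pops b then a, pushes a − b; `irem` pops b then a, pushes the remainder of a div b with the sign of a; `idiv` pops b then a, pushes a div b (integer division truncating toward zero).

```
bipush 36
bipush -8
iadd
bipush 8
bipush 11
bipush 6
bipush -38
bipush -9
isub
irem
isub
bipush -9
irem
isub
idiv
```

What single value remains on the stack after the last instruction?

bipush 36  → 36
bipush -8  → 36 -8
iadd       → 28
bipush 8   → 28 8
bipush 11  → 28 8 11
bipush 6   → 28 8 11 6
bipush -38 → 28 8 11 6 -38
bipush -9  → 28 8 11 6 -38 -9
isub       → 28 8 11 6 -29
irem       → 28 8 11 6
isub       → 28 8 5
bipush -9  → 28 8 5 -9
irem       → 28 8 5
isub       → 28 3
idiv       → 9

9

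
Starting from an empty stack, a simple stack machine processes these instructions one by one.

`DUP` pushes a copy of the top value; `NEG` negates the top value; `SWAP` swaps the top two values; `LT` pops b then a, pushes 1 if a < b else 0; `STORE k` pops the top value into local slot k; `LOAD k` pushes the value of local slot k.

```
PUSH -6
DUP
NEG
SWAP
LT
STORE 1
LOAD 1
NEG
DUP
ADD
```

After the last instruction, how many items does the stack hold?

1

PUSH -6 → [-6]
DUP     → [-6, -6]
NEG     → [-6, 6]
SWAP    → [6, -6]
LT      → [0]
STORE 1 → []
LOAD 1  → [0]
NEG     → [0]
DUP     → [0, 0]
ADD     → [0]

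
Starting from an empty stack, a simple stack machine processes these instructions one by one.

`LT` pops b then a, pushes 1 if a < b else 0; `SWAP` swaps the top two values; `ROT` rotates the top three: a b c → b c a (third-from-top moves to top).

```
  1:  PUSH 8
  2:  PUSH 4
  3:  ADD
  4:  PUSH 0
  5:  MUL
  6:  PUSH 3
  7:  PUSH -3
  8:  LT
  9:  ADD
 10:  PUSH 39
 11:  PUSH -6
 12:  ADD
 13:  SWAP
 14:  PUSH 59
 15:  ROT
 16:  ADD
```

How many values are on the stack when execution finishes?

2

PUSH 8   8
PUSH 4   8 4
ADD      12
PUSH 0   12 0
MUL      0
PUSH 3   0 3
PUSH -3  0 3 -3
LT       0 0
ADD      0
PUSH 39  0 39
PUSH -6  0 39 -6
ADD      0 33
SWAP     33 0
PUSH 59  33 0 59
ROT      0 59 33
ADD      0 92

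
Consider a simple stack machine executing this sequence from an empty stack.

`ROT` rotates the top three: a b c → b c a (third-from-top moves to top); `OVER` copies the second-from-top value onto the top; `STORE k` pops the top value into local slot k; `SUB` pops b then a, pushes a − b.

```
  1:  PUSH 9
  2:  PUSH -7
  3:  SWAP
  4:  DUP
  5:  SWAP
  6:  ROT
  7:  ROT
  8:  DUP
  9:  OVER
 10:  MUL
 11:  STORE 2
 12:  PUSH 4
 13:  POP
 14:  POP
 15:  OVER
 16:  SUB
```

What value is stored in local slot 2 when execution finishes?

PUSH 9   9
PUSH -7  9 -7
SWAP     -7 9
DUP      -7 9 9
SWAP     -7 9 9
ROT      9 9 -7
ROT      9 -7 9
DUP      9 -7 9 9
OVER     9 -7 9 9 9
MUL      9 -7 9 81
STORE 2  9 -7 9
PUSH 4   9 -7 9 4
POP      9 -7 9
POP      9 -7
OVER     9 -7 9
SUB      9 -16

81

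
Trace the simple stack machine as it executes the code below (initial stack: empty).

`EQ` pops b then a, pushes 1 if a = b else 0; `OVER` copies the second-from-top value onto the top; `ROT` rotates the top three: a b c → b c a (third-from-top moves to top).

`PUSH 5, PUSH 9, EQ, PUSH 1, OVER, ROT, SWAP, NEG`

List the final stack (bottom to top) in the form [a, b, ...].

[1, 0, 0]

PUSH 5 → 5
PUSH 9 → 5 9
EQ     → 0
PUSH 1 → 0 1
OVER   → 0 1 0
ROT    → 1 0 0
SWAP   → 1 0 0
NEG    → 1 0 0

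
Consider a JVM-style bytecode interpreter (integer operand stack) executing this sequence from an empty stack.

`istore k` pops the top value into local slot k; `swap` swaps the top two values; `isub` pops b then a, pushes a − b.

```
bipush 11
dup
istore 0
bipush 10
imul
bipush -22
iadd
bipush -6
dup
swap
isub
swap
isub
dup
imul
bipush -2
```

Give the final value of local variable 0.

bipush 11  → 11
dup        → 11 11
istore 0   → 11
bipush 10  → 11 10
imul       → 110
bipush -22 → 110 -22
iadd       → 88
bipush -6  → 88 -6
dup        → 88 -6 -6
swap       → 88 -6 -6
isub       → 88 0
swap       → 0 88
isub       → -88
dup        → -88 -88
imul       → 7744
bipush -2  → 7744 -2

11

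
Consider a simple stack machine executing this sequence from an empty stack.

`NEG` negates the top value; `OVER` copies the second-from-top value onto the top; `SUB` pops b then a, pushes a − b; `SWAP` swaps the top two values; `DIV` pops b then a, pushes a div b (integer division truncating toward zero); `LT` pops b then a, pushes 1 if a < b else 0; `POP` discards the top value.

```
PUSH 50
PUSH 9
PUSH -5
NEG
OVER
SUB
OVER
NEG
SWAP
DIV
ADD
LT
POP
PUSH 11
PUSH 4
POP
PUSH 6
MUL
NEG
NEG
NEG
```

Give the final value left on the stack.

PUSH 50  [50]
PUSH 9   [50, 9]
PUSH -5  [50, 9, -5]
NEG      [50, 9, 5]
OVER     [50, 9, 5, 9]
SUB      [50, 9, -4]
OVER     [50, 9, -4, 9]
NEG      [50, 9, -4, -9]
SWAP     [50, 9, -9, -4]
DIV      [50, 9, 2]
ADD      [50, 11]
LT       [0]
POP      []
PUSH 11  [11]
PUSH 4   [11, 4]
POP      [11]
PUSH 6   [11, 6]
MUL      [66]
NEG      [-66]
NEG      [66]
NEG      [-66]

-66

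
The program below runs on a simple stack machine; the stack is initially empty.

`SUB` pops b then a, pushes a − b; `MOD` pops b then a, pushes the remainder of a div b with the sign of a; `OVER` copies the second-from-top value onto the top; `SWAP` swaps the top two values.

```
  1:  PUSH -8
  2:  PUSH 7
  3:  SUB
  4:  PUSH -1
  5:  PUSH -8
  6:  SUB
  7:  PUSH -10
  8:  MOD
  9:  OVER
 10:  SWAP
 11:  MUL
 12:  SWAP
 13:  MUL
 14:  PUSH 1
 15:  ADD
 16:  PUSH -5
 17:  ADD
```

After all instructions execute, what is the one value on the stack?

PUSH -8  : [-8]
PUSH 7   : [-8, 7]
SUB      : [-15]
PUSH -1  : [-15, -1]
PUSH -8  : [-15, -1, -8]
SUB      : [-15, 7]
PUSH -10 : [-15, 7, -10]
MOD      : [-15, 7]
OVER     : [-15, 7, -15]
SWAP     : [-15, -15, 7]
MUL      : [-15, -105]
SWAP     : [-105, -15]
MUL      : [1575]
PUSH 1   : [1575, 1]
ADD      : [1576]
PUSH -5  : [1576, -5]
ADD      : [1571]

1571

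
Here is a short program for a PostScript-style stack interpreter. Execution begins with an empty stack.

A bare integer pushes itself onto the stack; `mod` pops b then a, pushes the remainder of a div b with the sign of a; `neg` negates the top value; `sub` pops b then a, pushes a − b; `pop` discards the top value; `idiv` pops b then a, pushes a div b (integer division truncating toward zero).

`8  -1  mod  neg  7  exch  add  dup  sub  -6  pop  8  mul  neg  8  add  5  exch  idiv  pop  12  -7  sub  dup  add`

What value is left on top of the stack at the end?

8    : [8]
-1   : [8, -1]
mod  : [0]
neg  : [0]
7    : [0, 7]
exch : [7, 0]
add  : [7]
dup  : [7, 7]
sub  : [0]
-6   : [0, -6]
pop  : [0]
8    : [0, 8]
mul  : [0]
neg  : [0]
8    : [0, 8]
add  : [8]
5    : [8, 5]
exch : [5, 8]
idiv : [0]
pop  : []
12   : [12]
-7   : [12, -7]
sub  : [19]
dup  : [19, 19]
add  : [38]

38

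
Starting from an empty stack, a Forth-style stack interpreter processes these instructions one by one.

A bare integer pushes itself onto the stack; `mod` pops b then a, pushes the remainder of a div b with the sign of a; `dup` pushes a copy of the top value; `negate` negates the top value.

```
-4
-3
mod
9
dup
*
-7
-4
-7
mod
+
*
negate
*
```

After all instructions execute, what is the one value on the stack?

-891

-4     → [-4]
-3     → [-4, -3]
mod    → [-1]
9      → [-1, 9]
dup    → [-1, 9, 9]
*      → [-1, 81]
-7     → [-1, 81, -7]
-4     → [-1, 81, -7, -4]
-7     → [-1, 81, -7, -4, -7]
mod    → [-1, 81, -7, -4]
+      → [-1, 81, -11]
*      → [-1, -891]
negate → [-1, 891]
*      → [-891]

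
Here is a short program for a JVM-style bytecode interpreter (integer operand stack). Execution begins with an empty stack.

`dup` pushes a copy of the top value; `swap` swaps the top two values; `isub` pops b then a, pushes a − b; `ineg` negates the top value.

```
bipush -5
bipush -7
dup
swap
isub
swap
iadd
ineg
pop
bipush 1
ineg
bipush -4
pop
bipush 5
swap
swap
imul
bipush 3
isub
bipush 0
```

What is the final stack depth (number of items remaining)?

2

bipush -5 : [-5]
bipush -7 : [-5, -7]
dup       : [-5, -7, -7]
swap      : [-5, -7, -7]
isub      : [-5, 0]
swap      : [0, -5]
iadd      : [-5]
ineg      : [5]
pop       : []
bipush 1  : [1]
ineg      : [-1]
bipush -4 : [-1, -4]
pop       : [-1]
bipush 5  : [-1, 5]
swap      : [5, -1]
swap      : [-1, 5]
imul      : [-5]
bipush 3  : [-5, 3]
isub      : [-8]
bipush 0  : [-8, 0]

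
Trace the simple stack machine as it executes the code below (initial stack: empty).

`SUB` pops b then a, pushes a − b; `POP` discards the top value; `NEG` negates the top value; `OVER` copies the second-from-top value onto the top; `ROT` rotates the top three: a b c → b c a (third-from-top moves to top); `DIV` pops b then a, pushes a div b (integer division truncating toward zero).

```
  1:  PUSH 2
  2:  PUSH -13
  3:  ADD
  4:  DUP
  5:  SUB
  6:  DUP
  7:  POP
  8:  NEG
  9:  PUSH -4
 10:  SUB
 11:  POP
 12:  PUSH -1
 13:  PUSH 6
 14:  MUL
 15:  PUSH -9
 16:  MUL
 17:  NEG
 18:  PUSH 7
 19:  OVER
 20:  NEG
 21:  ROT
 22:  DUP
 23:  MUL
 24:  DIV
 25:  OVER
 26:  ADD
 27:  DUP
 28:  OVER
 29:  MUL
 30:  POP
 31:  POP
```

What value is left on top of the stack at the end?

7

PUSH 2   -> 2
PUSH -13 -> 2 -13
ADD      -> -11
DUP      -> -11 -11
SUB      -> 0
DUP      -> 0 0
POP      -> 0
NEG      -> 0
PUSH -4  -> 0 -4
SUB      -> 4
POP      -> (empty)
PUSH -1  -> -1
PUSH 6   -> -1 6
MUL      -> -6
PUSH -9  -> -6 -9
MUL      -> 54
NEG      -> -54
PUSH 7   -> -54 7
OVER     -> -54 7 -54
NEG      -> -54 7 54
ROT      -> 7 54 -54
DUP      -> 7 54 -54 -54
MUL      -> 7 54 2916
DIV      -> 7 0
OVER     -> 7 0 7
ADD      -> 7 7
DUP      -> 7 7 7
OVER     -> 7 7 7 7
MUL      -> 7 7 49
POP      -> 7 7
POP      -> 7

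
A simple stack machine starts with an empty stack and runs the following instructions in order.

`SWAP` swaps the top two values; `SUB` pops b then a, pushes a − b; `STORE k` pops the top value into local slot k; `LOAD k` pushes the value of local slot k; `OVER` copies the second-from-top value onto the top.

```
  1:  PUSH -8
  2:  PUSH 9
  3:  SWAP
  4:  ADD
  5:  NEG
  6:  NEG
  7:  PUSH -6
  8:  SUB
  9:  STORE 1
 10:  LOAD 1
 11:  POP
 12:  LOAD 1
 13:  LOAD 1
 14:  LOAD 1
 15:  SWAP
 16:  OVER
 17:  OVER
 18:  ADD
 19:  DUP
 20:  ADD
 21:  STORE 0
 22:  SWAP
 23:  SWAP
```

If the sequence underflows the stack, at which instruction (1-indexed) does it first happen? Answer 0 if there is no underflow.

0

PUSH -8 : -8
PUSH 9  : -8 9
SWAP    : 9 -8
ADD     : 1
NEG     : -1
NEG     : 1
PUSH -6 : 1 -6
SUB     : 7
STORE 1 : (empty)
LOAD 1  : 7
POP     : (empty)
LOAD 1  : 7
LOAD 1  : 7 7
LOAD 1  : 7 7 7
SWAP    : 7 7 7
OVER    : 7 7 7 7
OVER    : 7 7 7 7 7
ADD     : 7 7 7 14
DUP     : 7 7 7 14 14
ADD     : 7 7 7 28
STORE 0 : 7 7 7
SWAP    : 7 7 7
SWAP    : 7 7 7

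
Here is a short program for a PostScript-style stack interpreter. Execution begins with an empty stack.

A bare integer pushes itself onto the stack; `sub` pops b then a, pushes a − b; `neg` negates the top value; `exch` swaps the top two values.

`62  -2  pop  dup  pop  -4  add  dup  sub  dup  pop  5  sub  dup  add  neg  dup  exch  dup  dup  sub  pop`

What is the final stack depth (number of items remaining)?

62   → 62
-2   → 62 -2
pop  → 62
dup  → 62 62
pop  → 62
-4   → 62 -4
add  → 58
dup  → 58 58
sub  → 0
dup  → 0 0
pop  → 0
5    → 0 5
sub  → -5
dup  → -5 -5
add  → -10
neg  → 10
dup  → 10 10
exch → 10 10
dup  → 10 10 10
dup  → 10 10 10 10
sub  → 10 10 0
pop  → 10 10

2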